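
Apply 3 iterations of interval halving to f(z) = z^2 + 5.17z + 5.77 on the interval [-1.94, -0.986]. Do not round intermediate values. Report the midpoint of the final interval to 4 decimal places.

f(-1.940000) = -0.496200, f(-0.986000) = 1.644576 (opposite signs)
step 1: m = -1.463000, f(m) = 0.346659 > 0 → root in [-1.940000, -1.463000]
step 2: m = -1.701500, f(m) = -0.131653 < 0 → root in [-1.701500, -1.463000]
step 3: m = -1.582250, f(m) = 0.093283 > 0 → root in [-1.701500, -1.582250]
Midpoint of [-1.701500, -1.582250] = -1.641875

-1.6419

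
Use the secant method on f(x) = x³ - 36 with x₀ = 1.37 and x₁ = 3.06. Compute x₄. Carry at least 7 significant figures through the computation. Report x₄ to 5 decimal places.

3.30076

Secant update: x_(k+1) = x_k − f(x_k)·(x_k − x_(k-1))/(f(x_k) − f(x_(k-1))).
f(x_0) = -33.428647, f(x_1) = -7.347384
x_2 = 3.060000 - (-7.347384)·(3.060000 - 1.370000)/(-7.347384 - (-33.428647)) = 3.536092; f(x_2) = 8.215103
x_3 = 3.536092 - (8.215103)·(3.536092 - 3.060000)/(8.215103 - (-7.347384)) = 3.284773; f(x_3) = -0.558167
x_4 = 3.284773 - (-0.558167)·(3.284773 - 3.536092)/(-0.558167 - (8.215103)) = 3.300762; f(x_4) = -0.038085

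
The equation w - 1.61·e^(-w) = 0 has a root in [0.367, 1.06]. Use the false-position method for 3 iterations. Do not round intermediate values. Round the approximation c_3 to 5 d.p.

0.75617

False-position update: c = (a·f(b) − b·f(a))/(f(b) − f(a)); replace the endpoint whose sign matches f(c).
f(0.367000) = -0.748424, f(1.060000) = 0.502206
step 1: c = 0.781717, f(c) = 0.044950 > 0 → new bracket [0.367000, 0.781717]
step 2: c = 0.758221, f(c) = 0.003937 > 0 → new bracket [0.367000, 0.758221]
step 3: c = 0.756174, f(c) = 0.000344 > 0 → new bracket [0.367000, 0.756174]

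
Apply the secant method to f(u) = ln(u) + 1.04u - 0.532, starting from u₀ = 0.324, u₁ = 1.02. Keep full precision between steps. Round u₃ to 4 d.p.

0.7629

f(u_0) = -1.322052, f(u_1) = 0.548603
u_2 = 1.020000 - (0.548603)·(1.020000 - 0.324000)/(0.548603 - (-1.322052)) = 0.815886; f(u_2) = 0.113040
u_3 = 0.815886 - (0.113040)·(0.815886 - 1.020000)/(0.113040 - (0.548603)) = 0.762913; f(u_3) = -0.009183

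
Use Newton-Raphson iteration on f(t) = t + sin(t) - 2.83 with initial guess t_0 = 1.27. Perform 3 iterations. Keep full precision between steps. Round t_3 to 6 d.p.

1.876219

f'(t) = 1 + cos(t)
t_0 = 1.270000: f = -0.604899, f' = 1.296281 → t_1 = 1.270000 - (-0.604899)/(1.296281) = 1.736642
t_1 = 1.736642: f = -0.107079, f' = 0.834914 → t_2 = 1.736642 - (-0.107079)/(0.834914) = 1.864893
t_2 = 1.864893: f = -0.008042, f' = 0.710124 → t_3 = 1.864893 - (-0.008042)/(0.710124) = 1.876219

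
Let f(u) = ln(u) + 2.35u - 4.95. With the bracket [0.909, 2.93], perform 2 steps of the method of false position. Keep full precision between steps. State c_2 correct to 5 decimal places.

f(0.909000) = -2.909260, f(2.930000) = 3.010502
step 1: c = 1.902218, f(c) = 0.163233 > 0 → new bracket [0.909000, 1.902218]
step 2: c = 1.849451, f(c) = 0.011099 > 0 → new bracket [0.909000, 1.849451]

1.84945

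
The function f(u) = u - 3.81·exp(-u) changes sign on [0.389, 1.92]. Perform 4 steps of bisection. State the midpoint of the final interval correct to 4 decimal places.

f(0.389000) = -2.193168, f(1.920000) = 1.361427 (opposite signs)
step 1: m = 1.154500, f(m) = -0.046470 < 0 → root in [1.154500, 1.920000]
step 2: m = 1.537250, f(m) = 0.718209 > 0 → root in [1.154500, 1.537250]
step 3: m = 1.345875, f(m) = 0.354087 > 0 → root in [1.154500, 1.345875]
step 4: m = 1.250188, f(m) = 0.158809 > 0 → root in [1.154500, 1.250188]
Midpoint of [1.154500, 1.250188] = 1.202344

1.2023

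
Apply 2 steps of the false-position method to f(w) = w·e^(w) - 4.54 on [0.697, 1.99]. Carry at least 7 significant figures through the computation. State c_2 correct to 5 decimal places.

f(0.697000) = -3.140619, f(1.990000) = 10.017912
step 1: c = 1.005607, f(c) = -1.791105 < 0 → new bracket [1.005607, 1.990000]
step 2: c = 1.154913, f(c) = -0.874599 < 0 → new bracket [1.154913, 1.990000]

1.15491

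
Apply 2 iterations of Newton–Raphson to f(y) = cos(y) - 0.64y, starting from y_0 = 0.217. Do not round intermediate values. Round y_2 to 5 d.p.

f'(y) = -sin(y) - 0.64
y_0 = 0.217000: f = 0.837668, f' = -0.855301 → y_1 = 0.217000 - (0.837668)/(-0.855301) = 1.196384
y_1 = 1.196384: f = -0.399960, f' = -1.570723 → y_2 = 1.196384 - (-0.399960)/(-1.570723) = 0.941750

0.94175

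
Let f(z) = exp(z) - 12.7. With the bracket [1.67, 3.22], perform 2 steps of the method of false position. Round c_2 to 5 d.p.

f(1.670000) = -7.387832, f(3.220000) = 12.328120
step 1: c = 2.250806, f(c) = -3.204616 < 0 → new bracket [2.250806, 3.220000]
step 2: c = 2.450764, f(c) = -1.102798 < 0 → new bracket [2.450764, 3.220000]

2.45076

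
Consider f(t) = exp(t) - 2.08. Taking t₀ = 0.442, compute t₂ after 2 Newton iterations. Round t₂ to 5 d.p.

0.73343

f'(t) = exp(t)
t_0 = 0.442000: f = -0.524184, f' = 1.555816 → t_1 = 0.442000 - (-0.524184)/(1.555816) = 0.778919
t_1 = 0.778919: f = 0.099116, f' = 2.179116 → t_2 = 0.778919 - (0.099116)/(2.179116) = 0.733435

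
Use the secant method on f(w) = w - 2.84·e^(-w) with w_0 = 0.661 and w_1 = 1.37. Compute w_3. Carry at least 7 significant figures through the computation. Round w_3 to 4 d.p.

f(w_0) = -0.805391, f(w_1) = 0.648336
w_2 = 1.370000 - (0.648336)·(1.370000 - 0.661000)/(0.648336 - (-0.805391)) = 1.053799; f(w_2) = 0.063743
w_3 = 1.053799 - (0.063743)·(1.053799 - 1.370000)/(0.063743 - (0.648336)) = 1.019320; f(w_3) = -0.005466

1.0193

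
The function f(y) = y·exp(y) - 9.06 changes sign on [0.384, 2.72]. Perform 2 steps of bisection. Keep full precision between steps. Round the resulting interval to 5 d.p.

f(0.384000) = -8.496232, f(2.720000) = 32.230477 (opposite signs)
step 1: m = 1.552000, f(m) = -1.733159 < 0 → root in [1.552000, 2.720000]
step 2: m = 2.136000, f(m) = 9.022325 > 0 → root in [1.552000, 2.136000]

[1.55200, 2.13600]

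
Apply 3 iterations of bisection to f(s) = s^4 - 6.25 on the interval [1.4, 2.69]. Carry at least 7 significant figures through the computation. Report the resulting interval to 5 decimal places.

f(1.400000) = -2.408400, f(2.690000) = 46.111143 (opposite signs)
step 1: m = 2.045000, f(m) = 11.239333 > 0 → root in [1.400000, 2.045000]
step 2: m = 1.722500, f(m) = 2.553126 > 0 → root in [1.400000, 1.722500]
step 3: m = 1.561250, f(m) = -0.308586 < 0 → root in [1.561250, 1.722500]

[1.56125, 1.72250]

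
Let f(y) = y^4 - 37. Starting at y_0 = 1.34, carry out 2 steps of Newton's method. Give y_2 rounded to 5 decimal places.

3.71815

f'(y) = 4y^3
y_0 = 1.340000: f = -33.775821, f' = 9.624416 → y_1 = 1.340000 - (-33.775821)/(9.624416) = 4.849389
y_1 = 4.849389: f = 516.029285, f' = 456.164084 → y_2 = 4.849389 - (516.029285)/(456.164084) = 3.718153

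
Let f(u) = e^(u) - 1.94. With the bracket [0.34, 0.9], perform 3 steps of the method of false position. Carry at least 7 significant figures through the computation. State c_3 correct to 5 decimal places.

0.66218

f(0.340000) = -0.535052, f(0.900000) = 0.519603
step 1: c = 0.624102, f(c) = -0.073432 < 0 → new bracket [0.624102, 0.900000]
step 2: c = 0.658264, f(c) = -0.008563 < 0 → new bracket [0.658264, 0.900000]
step 3: c = 0.662183, f(c) = -0.000978 < 0 → new bracket [0.662183, 0.900000]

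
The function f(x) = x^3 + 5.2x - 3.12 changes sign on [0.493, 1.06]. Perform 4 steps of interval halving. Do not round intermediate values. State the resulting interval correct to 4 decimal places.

f(0.493000) = -0.436577, f(1.060000) = 3.583016 (opposite signs)
step 1: m = 0.776500, f(m) = 1.385992 > 0 → root in [0.493000, 0.776500]
step 2: m = 0.634750, f(m) = 0.436446 > 0 → root in [0.493000, 0.634750]
step 3: m = 0.563875, f(m) = -0.008563 < 0 → root in [0.563875, 0.634750]
step 4: m = 0.599312, f(m) = 0.211683 > 0 → root in [0.563875, 0.599312]

[0.5639, 0.5993]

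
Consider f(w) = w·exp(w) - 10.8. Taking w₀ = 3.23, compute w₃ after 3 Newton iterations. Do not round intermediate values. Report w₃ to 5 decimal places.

Newton update: w ← w − f(w)/f'(w).
f'(w) = (w + 1)·exp(w)
w_0 = 3.230000: f = 70.853292, f' = 106.932949 → w_1 = 3.230000 - (70.853292)/(106.932949) = 2.567404
w_1 = 2.567404: f = 22.658302, f' = 46.490258 → w_2 = 2.567404 - (22.658302)/(46.490258) = 2.080027
w_2 = 2.080027: f = 5.849963, f' = 24.654648 → w_3 = 2.080027 - (5.849963)/(24.654648) = 1.842751

1.84275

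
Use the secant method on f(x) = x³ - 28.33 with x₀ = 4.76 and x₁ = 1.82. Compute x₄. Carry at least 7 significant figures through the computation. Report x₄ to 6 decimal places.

Secant update: x_(k+1) = x_k − f(x_k)·(x_k − x_(k-1))/(f(x_k) − f(x_(k-1))).
f(x_0) = 79.520176, f(x_1) = -22.301432
x_2 = 1.820000 - (-22.301432)·(1.820000 - 4.760000)/(-22.301432 - (79.520176)) = 2.463932; f(x_2) = -13.371562
x_3 = 2.463932 - (-13.371562)·(2.463932 - 1.820000)/(-13.371562 - (-22.301432)) = 3.428154; f(x_3) = 11.958501
x_4 = 3.428154 - (11.958501)·(3.428154 - 2.463932)/(11.958501 - (-13.371562)) = 2.972938; f(x_4) = -2.054095

2.972938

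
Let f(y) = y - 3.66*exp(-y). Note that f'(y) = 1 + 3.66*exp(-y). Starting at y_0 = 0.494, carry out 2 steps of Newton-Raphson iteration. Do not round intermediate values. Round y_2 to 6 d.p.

1.150064

y_0 = 0.494000: f = -1.739262, f' = 3.233262 → y_1 = 0.494000 - (-1.739262)/(3.233262) = 1.031928
y_1 = 1.031928: f = -0.272201, f' = 2.304129 → y_2 = 1.031928 - (-0.272201)/(2.304129) = 1.150064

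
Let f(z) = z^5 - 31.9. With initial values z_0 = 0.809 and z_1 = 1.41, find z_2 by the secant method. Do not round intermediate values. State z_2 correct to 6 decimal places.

Secant update: z_(k+1) = z_k − f(z_k)·(z_k − z_(k-1))/(f(z_k) − f(z_(k-1))).
f(z_0) = -31.553469, f(z_1) = -26.326916
z_2 = 1.410000 - (-26.326916)·(1.410000 - 0.809000)/(-26.326916 - (-31.553469)) = 4.437326; f(z_2) = 1688.409569

4.437326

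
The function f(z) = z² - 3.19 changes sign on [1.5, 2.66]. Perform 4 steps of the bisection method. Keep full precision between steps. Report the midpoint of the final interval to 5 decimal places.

f(1.500000) = -0.940000, f(2.660000) = 3.885600 (opposite signs)
step 1: m = 2.080000, f(m) = 1.136400 > 0 → root in [1.500000, 2.080000]
step 2: m = 1.790000, f(m) = 0.014100 > 0 → root in [1.500000, 1.790000]
step 3: m = 1.645000, f(m) = -0.483975 < 0 → root in [1.645000, 1.790000]
step 4: m = 1.717500, f(m) = -0.240194 < 0 → root in [1.717500, 1.790000]
Midpoint of [1.717500, 1.790000] = 1.753750

1.75375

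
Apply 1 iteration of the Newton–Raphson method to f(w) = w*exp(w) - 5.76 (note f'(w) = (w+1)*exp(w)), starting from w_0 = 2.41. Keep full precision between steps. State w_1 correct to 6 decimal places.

1.854967

Newton update: w ← w − f(w)/f'(w).
w_0 = 2.410000: f = 21.072846, f' = 37.966808 → w_1 = 2.410000 - (21.072846)/(37.966808) = 1.854967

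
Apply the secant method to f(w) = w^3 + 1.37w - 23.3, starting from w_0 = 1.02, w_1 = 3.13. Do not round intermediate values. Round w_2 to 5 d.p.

2.37335

Secant update: w_(k+1) = w_k − f(w_k)·(w_k − w_(k-1))/(f(w_k) − f(w_(k-1))).
f(w_0) = -20.841392, f(w_1) = 11.652397
w_2 = 3.130000 - (11.652397)·(3.130000 - 1.020000)/(11.652397 - (-20.841392)) = 2.373346; f(w_2) = -6.680002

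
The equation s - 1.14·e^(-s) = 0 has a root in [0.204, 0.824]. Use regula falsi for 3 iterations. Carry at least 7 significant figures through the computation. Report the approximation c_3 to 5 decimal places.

False-position update: c = (a·f(b) − b·f(a))/(f(b) − f(a)); replace the endpoint whose sign matches f(c).
f(0.204000) = -0.725627, f(0.824000) = 0.323912
step 1: c = 0.632654, f(c) = 0.027108 > 0 → new bracket [0.204000, 0.632654]
step 2: c = 0.617217, f(c) = 0.002251 > 0 → new bracket [0.204000, 0.617217]
step 3: c = 0.615939, f(c) = 0.000187 > 0 → new bracket [0.204000, 0.615939]

0.61594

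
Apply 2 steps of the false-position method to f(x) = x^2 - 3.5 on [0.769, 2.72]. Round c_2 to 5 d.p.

False-position update: c = (a·f(b) − b·f(a))/(f(b) − f(a)); replace the endpoint whose sign matches f(c).
f(0.769000) = -2.908639, f(2.720000) = 3.898400
step 1: c = 1.602660, f(c) = -0.931482 < 0 → new bracket [1.602660, 2.720000]
step 2: c = 1.818148, f(c) = -0.194338 < 0 → new bracket [1.818148, 2.720000]

1.81815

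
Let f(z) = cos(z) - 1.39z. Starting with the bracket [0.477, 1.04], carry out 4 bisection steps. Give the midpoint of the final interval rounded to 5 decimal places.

f(0.477000) = 0.225346, f(1.040000) = -0.939380 (opposite signs)
step 1: m = 0.758500, f(m) = -0.328446 < 0 → root in [0.477000, 0.758500]
step 2: m = 0.617750, f(m) = -0.043489 < 0 → root in [0.477000, 0.617750]
step 3: m = 0.547375, f(m) = 0.093042 > 0 → root in [0.547375, 0.617750]
step 4: m = 0.582562, f(m) = 0.025294 > 0 → root in [0.582562, 0.617750]
Midpoint of [0.582562, 0.617750] = 0.600156

0.60016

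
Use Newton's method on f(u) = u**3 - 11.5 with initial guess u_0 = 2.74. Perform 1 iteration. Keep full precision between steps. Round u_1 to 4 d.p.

f'(u) = 3u**2
u_0 = 2.740000: f = 9.070824, f' = 22.522800 → u_1 = 2.740000 - (9.070824)/(22.522800) = 2.337260

2.3373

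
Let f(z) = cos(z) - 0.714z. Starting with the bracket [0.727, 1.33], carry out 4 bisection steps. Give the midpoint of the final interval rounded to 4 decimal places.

0.8966

f(0.727000) = 0.228094, f(1.330000) = -0.711144 (opposite signs)
step 1: m = 1.028500, f(m) = -0.218245 < 0 → root in [0.727000, 1.028500]
step 2: m = 0.877750, f(m) = 0.012170 > 0 → root in [0.877750, 1.028500]
step 3: m = 0.953125, f(m) = -0.101393 < 0 → root in [0.877750, 0.953125]
step 4: m = 0.915438, f(m) = -0.044179 < 0 → root in [0.877750, 0.915438]
Midpoint of [0.877750, 0.915438] = 0.896594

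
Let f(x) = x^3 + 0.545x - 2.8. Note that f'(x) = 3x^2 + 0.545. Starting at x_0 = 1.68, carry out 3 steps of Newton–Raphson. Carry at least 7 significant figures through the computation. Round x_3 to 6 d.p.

x_0 = 1.680000: f = 2.857232, f' = 9.012200 → x_1 = 1.680000 - (2.857232)/(9.012200) = 1.362960
x_1 = 1.362960: f = 0.474727, f' = 6.117976 → x_2 = 1.362960 - (0.474727)/(6.117976) = 1.285364
x_2 = 1.285364: f = 0.024152, f' = 5.501483 → x_3 = 1.285364 - (0.024152)/(5.501483) = 1.280974

1.280974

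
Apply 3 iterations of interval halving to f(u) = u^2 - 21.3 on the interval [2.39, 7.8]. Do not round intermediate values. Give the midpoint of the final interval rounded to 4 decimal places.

4.7569

f(2.390000) = -15.587900, f(7.800000) = 39.540000 (opposite signs)
step 1: m = 5.095000, f(m) = 4.659025 > 0 → root in [2.390000, 5.095000]
step 2: m = 3.742500, f(m) = -7.293694 < 0 → root in [3.742500, 5.095000]
step 3: m = 4.418750, f(m) = -1.774648 < 0 → root in [4.418750, 5.095000]
Midpoint of [4.418750, 5.095000] = 4.756875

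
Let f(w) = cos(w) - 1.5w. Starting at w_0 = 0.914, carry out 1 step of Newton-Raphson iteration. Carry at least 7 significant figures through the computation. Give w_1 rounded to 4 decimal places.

Newton update: w ← w − f(w)/f'(w).
f'(w) = -sin(w) - 1.5
w_0 = 0.914000: f = -0.760417, f' = -2.291952 → w_1 = 0.914000 - (-0.760417)/(-2.291952) = 0.582223

0.5822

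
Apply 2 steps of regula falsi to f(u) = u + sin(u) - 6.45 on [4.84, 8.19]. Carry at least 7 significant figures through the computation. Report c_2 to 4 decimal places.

6.3480

False-position update: c = (a·f(b) − b·f(a))/(f(b) − f(a)); replace the endpoint whose sign matches f(c).
f(4.840000) = -2.601869, f(8.190000) = 2.684075
step 1: c = 6.488951, f(c) = 0.243267 > 0 → new bracket [4.840000, 6.488951]
step 2: c = 6.347961, f(c) = -0.037309 < 0 → new bracket [6.347961, 6.488951]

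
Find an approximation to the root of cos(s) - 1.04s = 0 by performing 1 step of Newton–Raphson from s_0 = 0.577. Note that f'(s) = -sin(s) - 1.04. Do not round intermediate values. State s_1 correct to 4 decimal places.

0.7271

s_0 = 0.577000: f = 0.238023, f' = -1.585512 → s_1 = 0.577000 - (0.238023)/(-1.585512) = 0.727124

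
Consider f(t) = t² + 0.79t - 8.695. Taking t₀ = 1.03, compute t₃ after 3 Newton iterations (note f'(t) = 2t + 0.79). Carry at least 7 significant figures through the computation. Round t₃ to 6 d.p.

2.581479

t_0 = 1.030000: f = -6.820400, f' = 2.850000 → t_1 = 1.030000 - (-6.820400)/(2.850000) = 3.423123
t_1 = 3.423123: f = 5.727037, f' = 7.636246 → t_2 = 3.423123 - (5.727037)/(7.636246) = 2.673142
t_2 = 2.673142: f = 0.562471, f' = 6.136284 → t_3 = 2.673142 - (0.562471)/(6.136284) = 2.581479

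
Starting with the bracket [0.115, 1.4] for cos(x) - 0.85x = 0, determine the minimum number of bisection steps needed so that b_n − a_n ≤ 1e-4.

14

Initial width b − a = 1.4 − 0.115 = 1.285000.
After n steps the width is (b−a)/2^n; need (b−a)/2^n ≤ 1e-4.
So n ≥ log₂(1.285000/1e-4) = log₂(12850.0000) ≈ 13.6495.
Hence n = 14.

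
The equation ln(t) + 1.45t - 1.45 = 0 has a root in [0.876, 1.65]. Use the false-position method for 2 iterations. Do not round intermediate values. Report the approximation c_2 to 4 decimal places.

f(0.876000) = -0.312189, f(1.650000) = 1.443275
step 1: c = 1.013647, f(c) = 0.033343 > 0 → new bracket [0.876000, 1.013647]
step 2: c = 1.000364, f(c) = 0.000893 > 0 → new bracket [0.876000, 1.000364]

1.0004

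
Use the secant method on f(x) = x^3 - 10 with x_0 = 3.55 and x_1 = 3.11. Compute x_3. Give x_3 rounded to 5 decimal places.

f(x_0) = 34.738875, f(x_1) = 20.080231
x_2 = 3.110000 - (20.080231)·(3.110000 - 3.550000)/(20.080231 - (34.738875)) = 2.507263; f(x_2) = 5.761584
x_3 = 2.507263 - (5.761584)·(2.507263 - 3.110000)/(5.761584 - (20.080231)) = 2.264732; f(x_3) = 1.615839

2.26473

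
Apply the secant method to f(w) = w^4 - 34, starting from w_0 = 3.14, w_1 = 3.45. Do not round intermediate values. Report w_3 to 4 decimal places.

2.5375

f(w_0) = 63.211712, f(w_1) = 107.669506
w_2 = 3.450000 - (107.669506)·(3.450000 - 3.140000)/(107.669506 - (63.211712)) = 2.699231; f(w_2) = 19.083557
w_3 = 2.699231 - (19.083557)·(2.699231 - 3.450000)/(19.083557 - (107.669506)) = 2.537497; f(w_3) = 7.459306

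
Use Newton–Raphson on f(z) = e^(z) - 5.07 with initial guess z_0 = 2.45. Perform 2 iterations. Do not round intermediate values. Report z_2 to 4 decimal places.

1.6554

Newton update: z ← z − f(z)/f'(z).
f'(z) = e^(z)
z_0 = 2.450000: f = 6.518347, f' = 11.588347 → z_1 = 2.450000 - (6.518347)/(11.588347) = 1.887508
z_1 = 1.887508: f = 1.532897, f' = 6.602897 → z_2 = 1.887508 - (1.532897)/(6.602897) = 1.655353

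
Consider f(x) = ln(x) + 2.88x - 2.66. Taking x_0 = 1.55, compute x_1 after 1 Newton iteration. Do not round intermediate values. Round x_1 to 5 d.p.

0.91393

f'(x) = 1/x + 2.88
x_0 = 1.550000: f = 2.242255, f' = 3.525161 → x_1 = 1.550000 - (2.242255)/(3.525161) = 0.913928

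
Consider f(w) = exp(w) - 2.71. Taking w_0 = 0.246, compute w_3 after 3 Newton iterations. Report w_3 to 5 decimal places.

0.99872

f'(w) = exp(w)
w_0 = 0.246000: f = -1.431100, f' = 1.278900 → w_1 = 0.246000 - (-1.431100)/(1.278900) = 1.365009
w_1 = 1.365009: f = 1.205759, f' = 3.915759 → w_2 = 1.365009 - (1.205759)/(3.915759) = 1.057084
w_2 = 1.057084: f = 0.167968, f' = 2.877968 → w_3 = 1.057084 - (0.167968)/(2.877968) = 0.998721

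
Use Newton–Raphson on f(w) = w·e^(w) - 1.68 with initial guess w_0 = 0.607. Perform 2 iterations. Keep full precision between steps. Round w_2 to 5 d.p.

0.77489

Newton update: w ← w − f(w)/f'(w).
f'(w) = (w + 1)·e^(w)
w_0 = 0.607000: f = -0.566205, f' = 2.948714 → w_1 = 0.607000 - (-0.566205)/(2.948714) = 0.799017
w_1 = 0.799017: f = 0.096500, f' = 3.999855 → w_2 = 0.799017 - (0.096500)/(3.999855) = 0.774892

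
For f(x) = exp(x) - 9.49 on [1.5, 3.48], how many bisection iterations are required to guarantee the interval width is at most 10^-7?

25

Initial width b − a = 3.48 − 1.5 = 1.980000.
After n steps the width is (b−a)/2^n; need (b−a)/2^n ≤ 10^-7.
So n ≥ log₂(1.980000/10^-7) = log₂(19800000.0000) ≈ 24.2390.
Hence n = 25.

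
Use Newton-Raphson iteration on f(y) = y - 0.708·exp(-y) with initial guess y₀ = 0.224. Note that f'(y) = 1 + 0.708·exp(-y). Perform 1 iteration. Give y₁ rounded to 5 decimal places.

Newton update: y ← y − f(y)/f'(y).
y_0 = 0.224000: f = -0.341915, f' = 1.565915 → y_1 = 0.224000 - (-0.341915)/(1.565915) = 0.442348

0.44235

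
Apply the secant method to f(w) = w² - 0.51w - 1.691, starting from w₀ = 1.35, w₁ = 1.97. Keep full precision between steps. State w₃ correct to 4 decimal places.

1.5760

f(w_0) = -0.557000, f(w_1) = 1.185200
w_2 = 1.970000 - (1.185200)·(1.970000 - 1.350000)/(1.185200 - (-0.557000)) = 1.548221; f(w_2) = -0.083605
w_3 = 1.548221 - (-0.083605)·(1.548221 - 1.970000)/(-0.083605 - (1.185200)) = 1.576013; f(w_3) = -0.010950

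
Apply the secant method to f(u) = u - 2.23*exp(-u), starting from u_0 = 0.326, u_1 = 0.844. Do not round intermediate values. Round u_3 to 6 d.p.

0.903369

f(u_0) = -1.283626, f(u_1) = -0.114871
u_2 = 0.844000 - (-0.114871)·(0.844000 - 0.326000)/(-0.114871 - (-1.283626)) = 0.894912; f(u_2) = -0.016364
u_3 = 0.894912 - (-0.016364)·(0.894912 - 0.844000)/(-0.016364 - (-0.114871)) = 0.903369; f(u_3) = -0.000232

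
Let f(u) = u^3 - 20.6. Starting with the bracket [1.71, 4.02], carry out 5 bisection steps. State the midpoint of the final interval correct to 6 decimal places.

f(1.710000) = -15.599789, f(4.020000) = 44.364808 (opposite signs)
step 1: m = 2.865000, f(m) = 2.916565 > 0 → root in [1.710000, 2.865000]
step 2: m = 2.287500, f(m) = -8.630299 < 0 → root in [2.287500, 2.865000]
step 3: m = 2.576250, f(m) = -3.501264 < 0 → root in [2.576250, 2.865000]
step 4: m = 2.720625, f(m) = -0.462477 < 0 → root in [2.720625, 2.865000]
step 5: m = 2.792813, f(m) = 1.183384 > 0 → root in [2.720625, 2.792813]
Midpoint of [2.720625, 2.792813] = 2.756719

2.756719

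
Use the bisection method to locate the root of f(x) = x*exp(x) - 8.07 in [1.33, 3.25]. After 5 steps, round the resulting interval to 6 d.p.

[1.570000, 1.630000]

f(1.330000) = -3.041212, f(3.250000) = 75.748605 (opposite signs)
step 1: m = 2.290000, f(m) = 14.543607 > 0 → root in [1.330000, 2.290000]
step 2: m = 1.810000, f(m) = 2.989910 > 0 → root in [1.330000, 1.810000]
step 3: m = 1.570000, f(m) = -0.523562 < 0 → root in [1.570000, 1.810000]
step 4: m = 1.690000, f(m) = 1.088922 > 0 → root in [1.570000, 1.690000]
step 5: m = 1.630000, f(m) = 0.249316 > 0 → root in [1.570000, 1.630000]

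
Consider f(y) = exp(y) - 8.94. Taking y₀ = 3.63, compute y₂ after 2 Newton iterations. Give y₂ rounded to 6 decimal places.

2.375438

Newton update: y ← y − f(y)/f'(y).
f'(y) = exp(y)
y_0 = 3.630000: f = 28.772817, f' = 37.712817 → y_1 = 3.630000 - (28.772817)/(37.712817) = 2.867055
y_1 = 2.867055: f = 8.645148, f' = 17.585148 → y_2 = 2.867055 - (8.645148)/(17.585148) = 2.375438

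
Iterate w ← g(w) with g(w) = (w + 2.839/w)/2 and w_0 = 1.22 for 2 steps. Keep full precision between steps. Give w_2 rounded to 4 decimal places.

1.6871

w_1 = g(1.220000) = 1.773525
w_2 = g(1.773525) = 1.687146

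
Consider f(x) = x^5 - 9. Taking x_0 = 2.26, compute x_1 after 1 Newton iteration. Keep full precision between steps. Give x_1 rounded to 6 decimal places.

f'(x) = 5x^4
x_0 = 2.260000: f = 49.957926, f' = 130.437889 → x_1 = 2.260000 - (49.957926)/(130.437889) = 1.876998

1.876998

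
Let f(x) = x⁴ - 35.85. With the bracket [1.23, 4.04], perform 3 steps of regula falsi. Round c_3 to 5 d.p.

2.06843

False-position update: c = (a·f(b) − b·f(a))/(f(b) − f(a)); replace the endpoint whose sign matches f(c).
f(1.230000) = -33.561134, f(4.040000) = 230.544627
step 1: c = 1.587080, f(c) = -29.505537 < 0 → new bracket [1.587080, 4.040000]
step 2: c = 1.865390, f(c) = -23.741821 < 0 → new bracket [1.865390, 4.040000]
step 3: c = 2.068426, f(c) = -17.545417 < 0 → new bracket [2.068426, 4.040000]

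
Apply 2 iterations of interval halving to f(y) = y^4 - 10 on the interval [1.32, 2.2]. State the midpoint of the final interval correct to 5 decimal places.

f(1.320000) = -6.964042, f(2.200000) = 13.425600 (opposite signs)
step 1: m = 1.760000, f(m) = -0.404874 < 0 → root in [1.760000, 2.200000]
step 2: m = 1.980000, f(m) = 5.369536 > 0 → root in [1.760000, 1.980000]
Midpoint of [1.760000, 1.980000] = 1.870000

1.87000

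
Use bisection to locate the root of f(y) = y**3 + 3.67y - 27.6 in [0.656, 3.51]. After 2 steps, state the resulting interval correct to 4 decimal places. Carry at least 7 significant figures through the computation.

[2.0830, 2.7965]

f(0.656000) = -24.910180, f(3.510000) = 28.525251 (opposite signs)
step 1: m = 2.083000, f(m) = -10.917484 < 0 → root in [2.083000, 3.510000]
step 2: m = 2.796500, f(m) = 4.532938 > 0 → root in [2.083000, 2.796500]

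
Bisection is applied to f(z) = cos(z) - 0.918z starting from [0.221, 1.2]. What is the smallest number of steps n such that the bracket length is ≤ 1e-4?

14

Initial width b − a = 1.2 − 0.221 = 0.979000.
After n steps the width is (b−a)/2^n; need (b−a)/2^n ≤ 1e-4.
So n ≥ log₂(0.979000/1e-4) = log₂(9790.0000) ≈ 13.2571.
Hence n = 14.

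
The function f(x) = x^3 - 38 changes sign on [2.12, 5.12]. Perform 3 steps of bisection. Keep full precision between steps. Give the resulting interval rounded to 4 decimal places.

[3.2450, 3.6200]

f(2.120000) = -28.471872, f(5.120000) = 96.217728 (opposite signs)
step 1: m = 3.620000, f(m) = 9.437928 > 0 → root in [2.120000, 3.620000]
step 2: m = 2.870000, f(m) = -14.360097 < 0 → root in [2.870000, 3.620000]
step 3: m = 3.245000, f(m) = -3.830069 < 0 → root in [3.245000, 3.620000]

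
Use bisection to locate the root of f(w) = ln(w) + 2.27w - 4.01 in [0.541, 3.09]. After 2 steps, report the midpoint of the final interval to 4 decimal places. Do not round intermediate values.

f(0.541000) = -3.396266, f(3.090000) = 4.132471 (opposite signs)
step 1: m = 1.815500, f(m) = 0.707546 > 0 → root in [0.541000, 1.815500]
step 2: m = 1.178250, f(m) = -1.171342 < 0 → root in [1.178250, 1.815500]
Midpoint of [1.178250, 1.815500] = 1.496875

1.4969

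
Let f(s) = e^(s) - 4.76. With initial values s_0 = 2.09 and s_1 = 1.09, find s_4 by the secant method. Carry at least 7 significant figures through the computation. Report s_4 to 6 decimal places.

f(s_0) = 3.324915, f(s_1) = -1.785726
s_2 = 1.090000 - (-1.785726)·(1.090000 - 2.090000)/(-1.785726 - (3.324915)) = 1.439413; f(s_2) = -0.541780
s_3 = 1.439413 - (-0.541780)·(1.439413 - 1.090000)/(-0.541780 - (-1.785726)) = 1.591594; f(s_3) = 0.151574
s_4 = 1.591594 - (0.151574)·(1.591594 - 1.439413)/(0.151574 - (-0.541780)) = 1.558326; f(s_4) = -0.009138

1.558326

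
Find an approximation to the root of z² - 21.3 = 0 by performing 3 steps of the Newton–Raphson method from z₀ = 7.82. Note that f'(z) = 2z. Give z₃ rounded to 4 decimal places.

4.6154

Newton update: z ← z − f(z)/f'(z).
z_0 = 7.820000: f = 39.852400, f' = 15.640000 → z_1 = 7.820000 - (39.852400)/(15.640000) = 5.271893
z_1 = 5.271893: f = 6.492851, f' = 10.543785 → z_2 = 5.271893 - (6.492851)/(10.543785) = 4.656094
z_2 = 4.656094: f = 0.379208, f' = 9.312187 → z_3 = 4.656094 - (0.379208)/(9.312187) = 4.615372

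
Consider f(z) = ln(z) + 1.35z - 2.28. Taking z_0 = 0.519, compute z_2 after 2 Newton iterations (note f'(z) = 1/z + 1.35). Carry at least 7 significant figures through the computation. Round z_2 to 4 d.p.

1.4189

Newton update: z ← z − f(z)/f'(z).
z_0 = 0.519000: f = -2.235201, f' = 3.276782 → z_1 = 0.519000 - (-2.235201)/(3.276782) = 1.201133
z_1 = 1.201133: f = -0.475205, f' = 2.182547 → z_2 = 1.201133 - (-0.475205)/(2.182547) = 1.418863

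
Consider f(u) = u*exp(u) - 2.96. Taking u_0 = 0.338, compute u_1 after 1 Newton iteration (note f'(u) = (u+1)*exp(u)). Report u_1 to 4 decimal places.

u_0 = 0.338000: f = -2.486077, f' = 1.876064 → u_1 = 0.338000 - (-2.486077)/(1.876064) = 1.663155

1.6632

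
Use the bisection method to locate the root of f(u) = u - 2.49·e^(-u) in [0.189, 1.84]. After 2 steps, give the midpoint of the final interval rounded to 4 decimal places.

f(0.189000) = -1.872188, f(1.840000) = 1.444545 (opposite signs)
step 1: m = 1.014500, f(m) = 0.111667 > 0 → root in [0.189000, 1.014500]
step 2: m = 0.601750, f(m) = -0.762402 < 0 → root in [0.601750, 1.014500]
Midpoint of [0.601750, 1.014500] = 0.808125

0.8081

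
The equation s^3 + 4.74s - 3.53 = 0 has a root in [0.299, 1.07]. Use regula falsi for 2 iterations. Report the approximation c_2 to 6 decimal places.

0.672286

f(0.299000) = -2.086009, f(1.070000) = 2.766843
step 1: c = 0.630416, f(c) = -0.291285 < 0 → new bracket [0.630416, 1.070000]
step 2: c = 0.672286, f(c) = -0.039511 < 0 → new bracket [0.672286, 1.070000]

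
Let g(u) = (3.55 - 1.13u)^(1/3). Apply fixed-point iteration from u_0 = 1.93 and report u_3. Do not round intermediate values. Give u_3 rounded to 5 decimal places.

u_1 = g(1.930000) = 1.110397
u_2 = g(1.110397) = 1.319097
u_3 = g(1.319097) = 1.272277

1.27228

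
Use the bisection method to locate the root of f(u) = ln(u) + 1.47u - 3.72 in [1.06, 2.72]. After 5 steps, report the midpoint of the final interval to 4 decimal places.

2.0197

f(1.060000) = -2.103531, f(2.720000) = 1.279032 (opposite signs)
step 1: m = 1.890000, f(m) = -0.305123 < 0 → root in [1.890000, 2.720000]
step 2: m = 2.305000, f(m) = 0.503431 > 0 → root in [1.890000, 2.305000]
step 3: m = 2.097500, f(m) = 0.104071 > 0 → root in [1.890000, 2.097500]
step 4: m = 1.993750, f(m) = -0.099170 < 0 → root in [1.993750, 2.097500]
step 5: m = 2.045625, f(m) = 0.002772 > 0 → root in [1.993750, 2.045625]
Midpoint of [1.993750, 2.045625] = 2.019688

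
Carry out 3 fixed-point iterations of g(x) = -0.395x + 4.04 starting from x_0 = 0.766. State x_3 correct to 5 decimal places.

3.02733

x_1 = g(0.766000) = 3.737430
x_2 = g(3.737430) = 2.563715
x_3 = g(2.563715) = 3.027333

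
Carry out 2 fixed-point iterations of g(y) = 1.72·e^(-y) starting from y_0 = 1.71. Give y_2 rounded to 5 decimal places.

1.26016

y_1 = g(1.710000) = 0.311089
y_2 = g(0.311089) = 1.260156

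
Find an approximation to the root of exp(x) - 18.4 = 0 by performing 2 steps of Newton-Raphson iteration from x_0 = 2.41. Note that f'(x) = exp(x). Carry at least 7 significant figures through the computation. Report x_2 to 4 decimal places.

2.9231

x_0 = 2.410000: f = -7.266039, f' = 11.133961 → x_1 = 2.410000 - (-7.266039)/(11.133961) = 3.062601
x_1 = 3.062601: f = 2.983111, f' = 21.383111 → x_2 = 3.062601 - (2.983111)/(21.383111) = 2.923094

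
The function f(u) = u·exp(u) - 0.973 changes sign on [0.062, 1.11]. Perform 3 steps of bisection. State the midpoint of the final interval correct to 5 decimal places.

f(0.062000) = -0.907034, f(1.110000) = 2.395138 (opposite signs)
step 1: m = 0.586000, f(m) = 0.079917 > 0 → root in [0.062000, 0.586000]
step 2: m = 0.324000, f(m) = -0.525022 < 0 → root in [0.324000, 0.586000]
step 3: m = 0.455000, f(m) = -0.255841 < 0 → root in [0.455000, 0.586000]
Midpoint of [0.455000, 0.586000] = 0.520500

0.52050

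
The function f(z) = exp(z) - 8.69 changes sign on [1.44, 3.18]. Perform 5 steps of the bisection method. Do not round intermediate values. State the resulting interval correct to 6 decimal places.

[2.146875, 2.201250]

f(1.440000) = -4.469304, f(3.180000) = 15.356754 (opposite signs)
step 1: m = 2.310000, f(m) = 1.384425 > 0 → root in [1.440000, 2.310000]
step 2: m = 1.875000, f(m) = -2.169181 < 0 → root in [1.875000, 2.310000]
step 3: m = 2.092500, f(m) = -0.584847 < 0 → root in [2.092500, 2.310000]
step 4: m = 2.201250, f(m) = 0.346302 > 0 → root in [2.092500, 2.201250]
step 5: m = 2.146875, f(m) = -0.131927 < 0 → root in [2.146875, 2.201250]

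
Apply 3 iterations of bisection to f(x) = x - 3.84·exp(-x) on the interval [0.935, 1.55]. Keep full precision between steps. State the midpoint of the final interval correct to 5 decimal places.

1.20406

f(0.935000) = -0.572530, f(1.550000) = 0.734968 (opposite signs)
step 1: m = 1.242500, f(m) = 0.134039 > 0 → root in [0.935000, 1.242500]
step 2: m = 1.088750, f(m) = -0.203936 < 0 → root in [1.088750, 1.242500]
step 3: m = 1.165625, f(m) = -0.031410 < 0 → root in [1.165625, 1.242500]
Midpoint of [1.165625, 1.242500] = 1.204063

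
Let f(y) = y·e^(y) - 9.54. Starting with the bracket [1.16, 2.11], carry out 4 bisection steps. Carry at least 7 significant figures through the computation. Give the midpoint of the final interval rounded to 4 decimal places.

f(1.160000) = -5.839677, f(2.110000) = 7.863789 (opposite signs)
step 1: m = 1.635000, f(m) = -1.153336 < 0 → root in [1.635000, 2.110000]
step 2: m = 1.872500, f(m) = 2.639746 > 0 → root in [1.635000, 1.872500]
step 3: m = 1.753750, f(m) = 0.590051 > 0 → root in [1.635000, 1.753750]
step 4: m = 1.694375, f(m) = -0.317105 < 0 → root in [1.694375, 1.753750]
Midpoint of [1.694375, 1.753750] = 1.724062

1.7241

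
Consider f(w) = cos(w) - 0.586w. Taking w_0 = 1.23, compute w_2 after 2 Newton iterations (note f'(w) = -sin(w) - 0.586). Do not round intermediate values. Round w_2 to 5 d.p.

w_0 = 1.230000: f = -0.386542, f' = -1.528489 → w_1 = 1.230000 - (-0.386542)/(-1.528489) = 0.977108
w_1 = 0.977108: f = -0.013164, f' = -1.414883 → w_2 = 0.977108 - (-0.013164)/(-1.414883) = 0.967805

0.96780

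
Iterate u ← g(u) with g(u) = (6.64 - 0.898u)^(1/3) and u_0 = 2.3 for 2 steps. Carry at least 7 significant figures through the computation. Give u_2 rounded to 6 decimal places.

1.726828

u_1 = g(2.300000) = 1.660037
u_2 = g(1.660037) = 1.726828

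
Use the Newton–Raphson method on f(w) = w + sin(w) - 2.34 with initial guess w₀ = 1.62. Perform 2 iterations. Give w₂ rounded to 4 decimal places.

Newton update: w ← w − f(w)/f'(w).
f'(w) = 1 + cos(w)
w_0 = 1.620000: f = 0.278790, f' = 0.950816 → w_1 = 1.620000 - (0.278790)/(0.950816) = 1.326789
w_1 = 1.326789: f = -0.042833, f' = 1.241593 → w_2 = 1.326789 - (-0.042833)/(1.241593) = 1.361288

1.3613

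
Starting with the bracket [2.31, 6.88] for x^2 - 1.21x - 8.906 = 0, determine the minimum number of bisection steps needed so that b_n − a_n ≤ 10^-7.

Initial width b − a = 6.88 − 2.31 = 4.570000.
After n steps the width is (b−a)/2^n; need (b−a)/2^n ≤ 10^-7.
So n ≥ log₂(4.570000/10^-7) = log₂(45700000.0000) ≈ 25.4457.
Hence n = 26.

26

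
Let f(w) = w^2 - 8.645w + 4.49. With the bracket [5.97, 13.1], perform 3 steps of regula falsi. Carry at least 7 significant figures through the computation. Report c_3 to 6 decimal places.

7.906667

f(5.970000) = -11.479750, f(13.100000) = 62.850500
step 1: c = 7.071175, f(c) = -6.638792 < 0 → new bracket [7.071175, 13.100000]
step 2: c = 7.647150, f(c) = -3.140707 < 0 → new bracket [7.647150, 13.100000]
step 3: c = 7.906667, f(c) = -1.347755 < 0 → new bracket [7.906667, 13.100000]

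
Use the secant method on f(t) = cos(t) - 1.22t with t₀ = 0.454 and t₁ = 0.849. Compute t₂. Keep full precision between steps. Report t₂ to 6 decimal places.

0.643207

f(t_0) = 0.344820, f(t_1) = -0.375046
t_2 = 0.849000 - (-0.375046)·(0.849000 - 0.454000)/(-0.375046 - (0.344820)) = 0.643207; f(t_2) = 0.015463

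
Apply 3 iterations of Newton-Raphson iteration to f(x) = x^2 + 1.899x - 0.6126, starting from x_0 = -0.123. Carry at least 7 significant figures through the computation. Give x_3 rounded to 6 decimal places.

Newton update: x ← x − f(x)/f'(x).
f'(x) = 2x + 1.899
x_0 = -0.123000: f = -0.831048, f' = 1.653000 → x_1 = -0.123000 - (-0.831048)/(1.653000) = 0.379751
x_1 = 0.379751: f = 0.252759, f' = 2.658503 → x_2 = 0.379751 - (0.252759)/(2.658503) = 0.284676
x_2 = 0.284676: f = 0.009039, f' = 2.468351 → x_3 = 0.284676 - (0.009039)/(2.468351) = 0.281014

0.281014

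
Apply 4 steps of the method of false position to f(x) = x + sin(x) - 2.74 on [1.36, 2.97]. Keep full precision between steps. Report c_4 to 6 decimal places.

f(1.360000) = -0.402135, f(2.970000) = 0.400752
step 1: c = 2.166387, f(c) = 0.254204 > 0 → new bracket [1.360000, 2.166387]
step 2: c = 1.854069, f(c) = 0.074215 > 0 → new bracket [1.360000, 1.854069]
step 3: c = 1.777093, f(c) = 0.015890 > 0 → new bracket [1.360000, 1.777093]
step 4: c = 1.761239, f(c) = 0.003160 > 0 → new bracket [1.360000, 1.761239]

1.761239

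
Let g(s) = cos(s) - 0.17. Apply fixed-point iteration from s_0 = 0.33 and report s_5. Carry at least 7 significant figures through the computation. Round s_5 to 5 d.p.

s_1 = g(0.330000) = 0.776042
s_2 = g(0.776042) = 0.543691
s_3 = g(0.543691) = 0.685805
s_4 = g(0.685805) = 0.603909
s_5 = g(0.603909) = 0.653122

0.65312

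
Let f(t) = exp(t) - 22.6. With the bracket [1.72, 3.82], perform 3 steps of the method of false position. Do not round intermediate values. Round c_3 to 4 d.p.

f(1.720000) = -17.015472, f(3.820000) = 23.004208
step 1: c = 2.612873, f(c) = -8.961823 < 0 → new bracket [2.612873, 3.820000]
step 2: c = 2.951297, f(c) = -3.469258 < 0 → new bracket [2.951297, 3.820000]
step 3: c = 3.065137, f(c) = -1.162597 < 0 → new bracket [3.065137, 3.820000]

3.0651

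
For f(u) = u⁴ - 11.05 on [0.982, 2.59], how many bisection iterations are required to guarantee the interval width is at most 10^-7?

24

Initial width b − a = 2.59 − 0.982 = 1.608000.
After n steps the width is (b−a)/2^n; need (b−a)/2^n ≤ 10^-7.
So n ≥ log₂(1.608000/10^-7) = log₂(16080000.0000) ≈ 23.9388.
Hence n = 24.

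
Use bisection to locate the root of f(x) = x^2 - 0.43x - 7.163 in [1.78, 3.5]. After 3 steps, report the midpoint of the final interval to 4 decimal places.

2.9625

f(1.780000) = -4.760000, f(3.500000) = 3.582000 (opposite signs)
step 1: m = 2.640000, f(m) = -1.328600 < 0 → root in [2.640000, 3.500000]
step 2: m = 3.070000, f(m) = 0.941800 > 0 → root in [2.640000, 3.070000]
step 3: m = 2.855000, f(m) = -0.239625 < 0 → root in [2.855000, 3.070000]
Midpoint of [2.855000, 3.070000] = 2.962500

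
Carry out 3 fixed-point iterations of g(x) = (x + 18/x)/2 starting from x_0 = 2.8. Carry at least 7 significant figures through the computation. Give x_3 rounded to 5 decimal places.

4.24267

x_1 = g(2.800000) = 4.614286
x_2 = g(4.614286) = 4.257607
x_3 = g(4.257607) = 4.242667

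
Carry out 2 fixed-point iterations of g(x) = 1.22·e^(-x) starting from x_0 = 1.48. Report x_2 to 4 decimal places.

0.9242

x_1 = g(1.480000) = 0.277718
x_2 = g(0.277718) = 0.924163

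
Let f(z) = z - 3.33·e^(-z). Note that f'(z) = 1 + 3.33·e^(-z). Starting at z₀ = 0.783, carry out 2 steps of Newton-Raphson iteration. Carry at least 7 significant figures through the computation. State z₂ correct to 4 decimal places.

z_0 = 0.783000: f = -0.738919, f' = 2.521919 → z_1 = 0.783000 - (-0.738919)/(2.521919) = 1.075999
z_1 = 1.075999: f = -0.059388, f' = 2.135387 → z_2 = 1.075999 - (-0.059388)/(2.135387) = 1.103810

1.1038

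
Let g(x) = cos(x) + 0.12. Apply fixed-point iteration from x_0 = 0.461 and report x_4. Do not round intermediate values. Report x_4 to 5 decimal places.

x_1 = g(0.461000) = 1.015608
x_2 = g(1.015608) = 0.647103
x_3 = g(0.647103) = 0.917834
x_4 = g(0.917834) = 0.727542

0.72754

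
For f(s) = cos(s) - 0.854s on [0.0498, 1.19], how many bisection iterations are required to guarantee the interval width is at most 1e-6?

21

Initial width b − a = 1.19 − 0.0498 = 1.140200.
After n steps the width is (b−a)/2^n; need (b−a)/2^n ≤ 1e-6.
So n ≥ log₂(1.140200/1e-6) = log₂(1140200.0000) ≈ 20.1209.
Hence n = 21.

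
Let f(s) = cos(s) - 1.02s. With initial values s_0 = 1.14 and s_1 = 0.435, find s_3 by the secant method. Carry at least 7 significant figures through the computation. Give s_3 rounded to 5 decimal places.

0.73227

f(s_0) = -0.745205, f(s_1) = 0.463170
s_2 = 0.435000 - (0.463170)·(0.435000 - 1.140000)/(0.463170 - (-0.745205)) = 0.705226; f(s_2) = 0.042134
s_3 = 0.705226 - (0.042134)·(0.705226 - 0.435000)/(0.042134 - (0.463170)) = 0.732268; f(s_3) = -0.003254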